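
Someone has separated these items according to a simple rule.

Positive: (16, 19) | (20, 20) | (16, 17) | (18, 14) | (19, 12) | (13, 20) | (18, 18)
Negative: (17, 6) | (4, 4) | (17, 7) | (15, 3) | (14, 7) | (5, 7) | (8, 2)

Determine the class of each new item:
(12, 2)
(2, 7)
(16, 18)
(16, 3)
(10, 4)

Every 'Positive' example satisfies: sum ≥ 31. None of the 'Negative' examples do.
(12, 2) → 12+2 = 14 → Negative. (2, 7) → 2+7 = 9 → Negative. (16, 18) → 16+18 = 34 → Positive. (16, 3) → 16+3 = 19 → Negative. (10, 4) → 10+4 = 14 → Negative.

Negative, Negative, Positive, Negative, Negative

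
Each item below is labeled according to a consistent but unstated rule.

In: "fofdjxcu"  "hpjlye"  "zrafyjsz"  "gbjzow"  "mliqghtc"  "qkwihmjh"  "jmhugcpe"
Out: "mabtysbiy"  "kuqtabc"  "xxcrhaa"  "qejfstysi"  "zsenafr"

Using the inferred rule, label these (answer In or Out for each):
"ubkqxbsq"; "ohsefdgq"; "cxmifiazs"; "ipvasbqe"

In, In, Out, In

The simplest hypothesis consistent with all the labels is: even length.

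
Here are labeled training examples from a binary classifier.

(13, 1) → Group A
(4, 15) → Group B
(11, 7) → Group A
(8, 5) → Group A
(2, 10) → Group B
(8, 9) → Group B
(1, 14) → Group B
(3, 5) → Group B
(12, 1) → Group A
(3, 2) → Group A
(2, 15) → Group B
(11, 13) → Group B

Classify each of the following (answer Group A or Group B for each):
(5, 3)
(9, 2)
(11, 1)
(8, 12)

Group A, Group A, Group A, Group B

The common property of the 'Group A' items is: first > second. No 'Group B' item has it.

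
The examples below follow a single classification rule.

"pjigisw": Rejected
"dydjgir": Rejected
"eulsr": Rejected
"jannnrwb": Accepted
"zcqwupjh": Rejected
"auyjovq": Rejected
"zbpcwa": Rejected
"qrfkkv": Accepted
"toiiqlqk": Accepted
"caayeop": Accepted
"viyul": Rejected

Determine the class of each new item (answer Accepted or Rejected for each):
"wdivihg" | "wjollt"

Rejected, Accepted

The rule appears to be: has a double letter.
Rejected: "wdivihg", since no doubled letter. Accepted: "wjollt", since 'll' doubled.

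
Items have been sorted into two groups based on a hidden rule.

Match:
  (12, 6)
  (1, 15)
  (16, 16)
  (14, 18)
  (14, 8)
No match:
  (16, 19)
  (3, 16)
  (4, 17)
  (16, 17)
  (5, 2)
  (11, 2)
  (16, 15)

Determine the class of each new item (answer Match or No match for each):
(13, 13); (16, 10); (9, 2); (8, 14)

Match, Match, No match, Match

The distinguishing property — sum is even — holds for all the 'Match' cases and none of the 'No match' cases.
(13, 13) → 13+13 = 26 → Match.
(16, 10) → 16+10 = 26 → Match.
(9, 2) → 9+2 = 11 → No match.
(8, 14) → 8+14 = 22 → Match.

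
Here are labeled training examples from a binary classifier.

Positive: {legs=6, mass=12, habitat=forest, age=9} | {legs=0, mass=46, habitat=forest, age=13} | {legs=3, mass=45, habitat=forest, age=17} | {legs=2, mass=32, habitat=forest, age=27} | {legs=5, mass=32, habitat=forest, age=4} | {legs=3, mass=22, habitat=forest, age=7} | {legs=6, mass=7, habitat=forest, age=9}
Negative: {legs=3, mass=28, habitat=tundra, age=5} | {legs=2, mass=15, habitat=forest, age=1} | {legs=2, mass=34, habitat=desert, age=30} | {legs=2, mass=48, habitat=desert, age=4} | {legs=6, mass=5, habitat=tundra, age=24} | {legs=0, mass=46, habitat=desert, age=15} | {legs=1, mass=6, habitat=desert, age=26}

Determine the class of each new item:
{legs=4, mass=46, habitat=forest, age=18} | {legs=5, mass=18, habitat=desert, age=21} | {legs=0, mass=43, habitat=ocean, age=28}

Positive, Negative, Negative

'Positive' ⟺ habitat is forest AND age ≥ 4.
{legs=4, mass=46, habitat=forest, age=18} → habitat is forest, age = 18 → Positive.
{legs=5, mass=18, habitat=desert, age=21} → habitat is desert, age = 21 → Negative.
{legs=0, mass=43, habitat=ocean, age=28} → habitat is ocean, age = 28 → Negative.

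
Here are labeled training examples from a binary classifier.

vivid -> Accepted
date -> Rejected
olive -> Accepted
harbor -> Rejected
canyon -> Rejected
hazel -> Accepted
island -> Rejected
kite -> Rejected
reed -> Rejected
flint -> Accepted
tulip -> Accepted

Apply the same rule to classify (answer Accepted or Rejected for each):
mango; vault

Accepted, Accepted

The classifier is using: odd length.
Accepted: mango, since length 5. Accepted: vault, since length 5.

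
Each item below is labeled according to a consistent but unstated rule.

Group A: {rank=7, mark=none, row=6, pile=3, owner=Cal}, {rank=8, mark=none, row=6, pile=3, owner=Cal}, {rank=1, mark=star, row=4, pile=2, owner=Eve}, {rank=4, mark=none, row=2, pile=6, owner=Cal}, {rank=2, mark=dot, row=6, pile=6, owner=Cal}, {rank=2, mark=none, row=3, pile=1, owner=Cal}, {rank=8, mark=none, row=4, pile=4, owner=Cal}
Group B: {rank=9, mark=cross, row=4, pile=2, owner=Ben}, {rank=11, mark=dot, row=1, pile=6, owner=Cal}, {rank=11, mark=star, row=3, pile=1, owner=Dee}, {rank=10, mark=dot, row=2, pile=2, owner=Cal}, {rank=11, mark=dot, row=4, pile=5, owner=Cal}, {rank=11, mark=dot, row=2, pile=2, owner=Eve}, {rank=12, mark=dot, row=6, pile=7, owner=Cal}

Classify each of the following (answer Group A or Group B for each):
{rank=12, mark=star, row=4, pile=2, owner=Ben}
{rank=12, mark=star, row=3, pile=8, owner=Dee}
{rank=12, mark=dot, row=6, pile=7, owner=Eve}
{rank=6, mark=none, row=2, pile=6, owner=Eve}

Group B, Group B, Group B, Group A

The simplest hypothesis consistent with all the labels is: rank ≤ 8.
Group B: {rank=12, mark=star, row=4, pile=2, owner=Ben}, since rank = 12.
Group B: {rank=12, mark=star, row=3, pile=8, owner=Dee}, since rank = 12.
Group B: {rank=12, mark=dot, row=6, pile=7, owner=Eve}, since rank = 12.
Group A: {rank=6, mark=none, row=2, pile=6, owner=Eve}, since rank = 6.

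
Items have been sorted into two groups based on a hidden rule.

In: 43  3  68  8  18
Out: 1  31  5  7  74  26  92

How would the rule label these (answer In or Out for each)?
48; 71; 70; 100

The simplest hypothesis consistent with all the labels is: ≡ 3 (mod 5).
48 — 48 mod 5 = 3, hence In.
71 — 71 mod 5 = 1, hence Out.
70 — 70 mod 5 = 0, hence Out.
100 — 100 mod 5 = 0, hence Out.

In, Out, Out, Out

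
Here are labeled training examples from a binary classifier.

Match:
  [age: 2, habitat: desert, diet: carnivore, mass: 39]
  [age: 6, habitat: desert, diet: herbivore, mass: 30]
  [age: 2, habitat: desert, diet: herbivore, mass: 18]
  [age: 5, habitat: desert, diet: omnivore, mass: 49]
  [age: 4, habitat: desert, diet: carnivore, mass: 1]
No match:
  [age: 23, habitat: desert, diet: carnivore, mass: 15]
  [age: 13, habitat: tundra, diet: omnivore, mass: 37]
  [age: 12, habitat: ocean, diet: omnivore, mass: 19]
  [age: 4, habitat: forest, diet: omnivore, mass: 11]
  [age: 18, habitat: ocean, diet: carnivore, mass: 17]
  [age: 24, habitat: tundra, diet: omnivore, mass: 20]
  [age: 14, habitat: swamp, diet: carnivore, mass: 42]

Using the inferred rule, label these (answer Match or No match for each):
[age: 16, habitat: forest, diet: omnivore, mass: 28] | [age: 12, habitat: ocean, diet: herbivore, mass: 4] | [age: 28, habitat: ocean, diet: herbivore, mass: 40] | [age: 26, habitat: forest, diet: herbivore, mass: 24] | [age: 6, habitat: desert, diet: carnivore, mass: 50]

No match, No match, No match, No match, Match

All 'Match' examples share one property — habitat is desert AND age ≤ 6 — and every 'No match' example lacks it.
[age: 16, habitat: forest, diet: omnivore, mass: 28]: habitat is forest, age = 16, doesn't match → No match.
[age: 12, habitat: ocean, diet: herbivore, mass: 4]: habitat is ocean, age = 12, doesn't match → No match.
[age: 28, habitat: ocean, diet: herbivore, mass: 40]: habitat is ocean, age = 28, doesn't match → No match.
[age: 26, habitat: forest, diet: herbivore, mass: 24]: habitat is forest, age = 26, doesn't match → No match.
[age: 6, habitat: desert, diet: carnivore, mass: 50]: habitat is desert, age = 6, qualifies → Match.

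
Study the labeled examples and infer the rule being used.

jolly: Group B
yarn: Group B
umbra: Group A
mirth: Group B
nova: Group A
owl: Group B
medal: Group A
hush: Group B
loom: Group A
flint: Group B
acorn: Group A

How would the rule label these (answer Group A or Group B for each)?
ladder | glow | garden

Group A, Group B, Group A

Rule: has ≥ 2 vowels. This holds for each 'Group A' example and fails for each 'Group B' one.
ladder: 2 vowels, meets the rule → Group A. glow: 1 vowel, does not fit → Group B. garden: 2 vowels, meets the rule → Group A.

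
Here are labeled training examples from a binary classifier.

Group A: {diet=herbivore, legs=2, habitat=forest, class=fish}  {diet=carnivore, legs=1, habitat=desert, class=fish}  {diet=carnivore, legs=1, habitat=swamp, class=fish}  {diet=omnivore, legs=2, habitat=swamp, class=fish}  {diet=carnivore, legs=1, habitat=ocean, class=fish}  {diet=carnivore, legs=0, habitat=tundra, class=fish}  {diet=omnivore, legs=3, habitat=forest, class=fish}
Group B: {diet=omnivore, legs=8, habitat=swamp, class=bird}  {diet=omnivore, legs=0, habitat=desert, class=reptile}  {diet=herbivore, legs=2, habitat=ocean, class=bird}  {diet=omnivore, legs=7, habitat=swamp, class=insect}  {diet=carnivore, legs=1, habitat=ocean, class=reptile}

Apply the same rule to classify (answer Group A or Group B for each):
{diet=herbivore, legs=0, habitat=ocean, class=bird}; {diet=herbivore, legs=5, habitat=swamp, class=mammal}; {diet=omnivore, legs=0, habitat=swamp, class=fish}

Group B, Group B, Group A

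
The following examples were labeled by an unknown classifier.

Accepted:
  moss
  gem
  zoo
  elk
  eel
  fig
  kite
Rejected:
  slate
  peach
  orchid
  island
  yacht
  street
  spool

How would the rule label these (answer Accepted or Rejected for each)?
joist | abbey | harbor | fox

The common property of the 'Accepted' items is: length ≤ 4. No 'Rejected' item has it.
joist: length 5 — does not satisfy this, so Rejected. abbey: length 5 — does not satisfy this, so Rejected. harbor: length 6 — does not satisfy this, so Rejected. fox: length 3 — has this property, so Accepted.

Rejected, Rejected, Rejected, Accepted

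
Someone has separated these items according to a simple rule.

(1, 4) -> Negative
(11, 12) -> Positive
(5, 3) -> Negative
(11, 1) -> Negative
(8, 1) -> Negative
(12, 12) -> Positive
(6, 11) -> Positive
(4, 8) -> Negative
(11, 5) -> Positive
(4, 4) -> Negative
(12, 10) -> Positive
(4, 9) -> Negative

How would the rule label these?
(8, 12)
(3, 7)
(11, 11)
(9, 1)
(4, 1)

Positive, Negative, Positive, Negative, Negative

The rule appears to be: sum ≥ 16.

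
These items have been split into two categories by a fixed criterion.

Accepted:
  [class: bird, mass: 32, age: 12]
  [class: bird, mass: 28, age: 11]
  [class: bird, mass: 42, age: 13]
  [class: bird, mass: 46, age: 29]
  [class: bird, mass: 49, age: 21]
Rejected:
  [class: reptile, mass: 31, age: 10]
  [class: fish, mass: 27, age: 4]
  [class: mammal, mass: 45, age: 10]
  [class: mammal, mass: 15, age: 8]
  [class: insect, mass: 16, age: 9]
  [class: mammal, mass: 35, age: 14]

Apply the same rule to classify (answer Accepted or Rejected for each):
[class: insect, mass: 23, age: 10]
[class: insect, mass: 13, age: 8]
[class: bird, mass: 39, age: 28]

Rejected, Rejected, Accepted

The pattern is that an item is 'Accepted' exactly when: class is bird.
[class: insect, mass: 23, age: 10]: class is insect — doesn't qualify, so Rejected. [class: insect, mass: 13, age: 8]: class is insect — doesn't qualify, so Rejected. [class: bird, mass: 39, age: 28]: class is bird — satisfies this, so Accepted.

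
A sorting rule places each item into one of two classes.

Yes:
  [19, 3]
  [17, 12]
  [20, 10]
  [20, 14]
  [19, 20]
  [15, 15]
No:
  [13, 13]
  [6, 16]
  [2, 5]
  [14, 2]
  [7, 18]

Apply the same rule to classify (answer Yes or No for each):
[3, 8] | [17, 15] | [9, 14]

No, Yes, No

All 'Yes' examples share one property — first ≥ 15 — and every 'No' example lacks it.
[3, 8]: No (first 3).
[17, 15]: Yes (first 17).
[9, 14]: No (first 9).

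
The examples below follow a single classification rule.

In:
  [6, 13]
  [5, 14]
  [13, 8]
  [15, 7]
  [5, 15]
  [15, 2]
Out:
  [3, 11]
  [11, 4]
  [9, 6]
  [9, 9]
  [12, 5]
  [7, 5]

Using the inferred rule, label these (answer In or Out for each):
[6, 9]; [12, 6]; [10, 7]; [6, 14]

Out, Out, Out, In

The common property of the 'In' items is: max ≥ 13. No 'Out' item has it.
[6, 9] → max 9 → Out.
[12, 6] → max 12 → Out.
[10, 7] → max 10 → Out.
[6, 14] → max 14 → In.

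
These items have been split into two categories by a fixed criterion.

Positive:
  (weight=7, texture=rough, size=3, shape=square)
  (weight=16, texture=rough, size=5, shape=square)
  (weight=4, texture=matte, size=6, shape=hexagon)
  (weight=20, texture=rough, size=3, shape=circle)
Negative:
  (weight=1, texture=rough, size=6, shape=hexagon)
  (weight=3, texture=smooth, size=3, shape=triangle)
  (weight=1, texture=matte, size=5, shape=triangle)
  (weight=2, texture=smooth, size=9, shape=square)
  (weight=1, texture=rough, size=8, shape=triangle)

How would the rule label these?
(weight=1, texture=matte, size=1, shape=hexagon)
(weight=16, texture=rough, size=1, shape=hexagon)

The distinguishing property — weight ≥ 4 — holds for all the 'Positive' cases and none of the 'Negative' cases.
(weight=1, texture=matte, size=1, shape=hexagon) — weight = 1, hence Negative. (weight=16, texture=rough, size=1, shape=hexagon) — weight = 16, hence Positive.

Negative, Positive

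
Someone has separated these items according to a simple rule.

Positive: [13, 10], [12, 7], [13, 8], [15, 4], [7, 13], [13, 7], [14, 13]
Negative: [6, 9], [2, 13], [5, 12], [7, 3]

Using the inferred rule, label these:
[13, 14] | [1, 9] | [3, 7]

Positive, Negative, Negative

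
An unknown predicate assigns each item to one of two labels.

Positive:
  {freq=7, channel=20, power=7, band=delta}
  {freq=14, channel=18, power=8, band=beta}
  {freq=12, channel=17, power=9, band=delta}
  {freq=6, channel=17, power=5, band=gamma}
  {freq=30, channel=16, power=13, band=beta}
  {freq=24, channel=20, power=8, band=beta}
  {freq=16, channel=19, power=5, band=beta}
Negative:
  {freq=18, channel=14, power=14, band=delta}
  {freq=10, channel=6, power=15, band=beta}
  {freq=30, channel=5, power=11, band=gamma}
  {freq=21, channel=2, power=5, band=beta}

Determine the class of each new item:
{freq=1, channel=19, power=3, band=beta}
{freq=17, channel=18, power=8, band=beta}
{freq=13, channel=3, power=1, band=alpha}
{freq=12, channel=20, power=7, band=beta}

Positive, Positive, Negative, Positive

'Positive' ⟺ channel ≥ 16.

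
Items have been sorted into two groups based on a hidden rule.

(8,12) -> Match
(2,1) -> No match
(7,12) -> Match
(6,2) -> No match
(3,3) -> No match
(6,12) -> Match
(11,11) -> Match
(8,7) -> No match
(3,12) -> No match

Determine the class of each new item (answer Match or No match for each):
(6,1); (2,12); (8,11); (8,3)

Rule: sum ≥ 18. This holds for each 'Match' example and fails for each 'No match' one.

No match, No match, Match, No match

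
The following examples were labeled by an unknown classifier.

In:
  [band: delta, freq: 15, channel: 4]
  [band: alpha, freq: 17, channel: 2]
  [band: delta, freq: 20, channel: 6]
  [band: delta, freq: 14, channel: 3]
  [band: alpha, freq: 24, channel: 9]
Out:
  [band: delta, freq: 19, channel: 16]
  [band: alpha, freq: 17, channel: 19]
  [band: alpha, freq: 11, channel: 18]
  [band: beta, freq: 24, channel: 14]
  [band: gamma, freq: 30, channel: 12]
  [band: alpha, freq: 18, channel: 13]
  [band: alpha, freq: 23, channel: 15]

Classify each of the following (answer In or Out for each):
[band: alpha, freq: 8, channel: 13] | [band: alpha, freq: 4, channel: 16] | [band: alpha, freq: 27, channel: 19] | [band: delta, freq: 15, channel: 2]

The simplest hypothesis consistent with all the labels is: channel ≤ 9.
[band: alpha, freq: 8, channel: 13]: channel = 13 — fails this test, so Out. [band: alpha, freq: 4, channel: 16]: channel = 16 — fails this test, so Out. [band: alpha, freq: 27, channel: 19]: channel = 19 — fails this test, so Out. [band: delta, freq: 15, channel: 2]: channel = 2 — checks out, so In.

Out, Out, Out, In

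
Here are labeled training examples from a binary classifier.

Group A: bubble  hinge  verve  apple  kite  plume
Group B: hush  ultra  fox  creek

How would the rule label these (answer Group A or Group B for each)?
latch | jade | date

The classifier is using: ends with 'e'.
latch — ends with 'h', hence Group B.
jade — ends with 'e', hence Group A.
date — ends with 'e', hence Group A.

Group B, Group A, Group A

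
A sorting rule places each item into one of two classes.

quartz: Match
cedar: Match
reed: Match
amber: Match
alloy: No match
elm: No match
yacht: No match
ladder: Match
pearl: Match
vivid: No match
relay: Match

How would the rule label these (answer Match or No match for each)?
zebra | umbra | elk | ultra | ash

Match, Match, No match, Match, No match

Looking at the examples, the only property every 'Match' case has and every 'No match' case lacks is: contains 'r'.
zebra: has 'r', matches → Match.
umbra: has 'r', matches → Match.
elk: no 'r', does not satisfy this → No match.
ultra: has 'r', matches → Match.
ash: no 'r', does not satisfy this → No match.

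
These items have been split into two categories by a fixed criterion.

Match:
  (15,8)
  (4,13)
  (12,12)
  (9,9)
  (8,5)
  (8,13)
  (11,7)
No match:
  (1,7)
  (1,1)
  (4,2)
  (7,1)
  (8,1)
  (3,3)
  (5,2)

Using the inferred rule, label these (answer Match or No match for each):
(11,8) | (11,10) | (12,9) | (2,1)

Rule: sum ≥ 13. This holds for each 'Match' example and fails for each 'No match' one.
(11,8): Match (11+8 = 19).
(11,10): Match (11+10 = 21).
(12,9): Match (12+9 = 21).
(2,1): No match (2+1 = 3).

Match, Match, Match, No match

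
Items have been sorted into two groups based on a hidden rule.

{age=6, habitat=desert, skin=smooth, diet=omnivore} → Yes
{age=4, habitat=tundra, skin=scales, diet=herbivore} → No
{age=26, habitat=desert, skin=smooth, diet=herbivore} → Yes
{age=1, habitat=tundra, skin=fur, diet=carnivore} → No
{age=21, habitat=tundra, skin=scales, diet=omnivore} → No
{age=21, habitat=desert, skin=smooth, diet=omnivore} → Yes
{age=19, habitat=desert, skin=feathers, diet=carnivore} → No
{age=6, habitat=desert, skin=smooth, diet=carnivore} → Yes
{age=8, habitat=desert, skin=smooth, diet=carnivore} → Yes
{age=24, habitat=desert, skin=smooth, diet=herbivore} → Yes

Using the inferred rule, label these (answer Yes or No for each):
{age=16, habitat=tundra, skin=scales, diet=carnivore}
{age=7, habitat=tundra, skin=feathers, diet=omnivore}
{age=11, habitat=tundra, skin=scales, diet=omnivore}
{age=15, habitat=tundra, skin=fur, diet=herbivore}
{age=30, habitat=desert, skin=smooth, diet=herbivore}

The pattern is that an item is 'Yes' exactly when: skin is smooth.

No, No, No, No, Yes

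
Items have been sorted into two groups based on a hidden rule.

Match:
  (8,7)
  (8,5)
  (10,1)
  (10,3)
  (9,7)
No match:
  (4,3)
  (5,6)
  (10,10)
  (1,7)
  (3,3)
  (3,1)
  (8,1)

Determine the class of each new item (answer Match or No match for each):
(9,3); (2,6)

Match, No match

All 'Match' examples share one property — sum ≥ 11 AND second is odd — and every 'No match' example lacks it.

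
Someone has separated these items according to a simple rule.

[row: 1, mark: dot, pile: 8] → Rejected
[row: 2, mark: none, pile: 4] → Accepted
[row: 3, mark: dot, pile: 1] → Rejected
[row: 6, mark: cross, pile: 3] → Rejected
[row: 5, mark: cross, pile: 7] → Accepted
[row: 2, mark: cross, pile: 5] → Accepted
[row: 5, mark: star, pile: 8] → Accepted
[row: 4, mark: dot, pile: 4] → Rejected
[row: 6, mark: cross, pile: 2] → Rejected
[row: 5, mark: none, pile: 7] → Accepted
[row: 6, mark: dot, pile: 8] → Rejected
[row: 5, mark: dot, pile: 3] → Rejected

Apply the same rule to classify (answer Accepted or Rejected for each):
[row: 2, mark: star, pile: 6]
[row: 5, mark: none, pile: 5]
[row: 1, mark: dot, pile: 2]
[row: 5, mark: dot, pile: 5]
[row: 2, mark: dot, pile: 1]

The rule appears to be: mark is not dot AND row ≤ 5.
[row: 2, mark: star, pile: 6]: mark is star, row = 2, qualifies → Accepted.
[row: 5, mark: none, pile: 5]: mark is none, row = 5, qualifies → Accepted.
[row: 1, mark: dot, pile: 2]: mark is dot, row = 1, lacks this property → Rejected.
[row: 5, mark: dot, pile: 5]: mark is dot, row = 5, lacks this property → Rejected.
[row: 2, mark: dot, pile: 1]: mark is dot, row = 2, lacks this property → Rejected.

Accepted, Accepted, Rejected, Rejected, Rejected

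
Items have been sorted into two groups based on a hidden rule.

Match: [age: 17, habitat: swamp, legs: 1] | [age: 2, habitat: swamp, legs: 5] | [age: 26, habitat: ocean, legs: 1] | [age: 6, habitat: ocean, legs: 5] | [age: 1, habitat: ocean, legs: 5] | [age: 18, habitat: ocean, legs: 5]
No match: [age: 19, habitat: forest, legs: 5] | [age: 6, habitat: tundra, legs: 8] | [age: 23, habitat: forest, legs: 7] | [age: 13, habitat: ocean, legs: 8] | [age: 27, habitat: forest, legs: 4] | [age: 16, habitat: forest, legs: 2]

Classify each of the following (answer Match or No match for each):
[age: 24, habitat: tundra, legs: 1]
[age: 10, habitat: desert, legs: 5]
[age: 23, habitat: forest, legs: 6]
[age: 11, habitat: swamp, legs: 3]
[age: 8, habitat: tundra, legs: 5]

The pattern is that an item is 'Match' exactly when: habitat is not forest AND legs ≤ 5.
[age: 24, habitat: tundra, legs: 1]: habitat is tundra, legs = 1, matches → Match.
[age: 10, habitat: desert, legs: 5]: habitat is desert, legs = 5, matches → Match.
[age: 23, habitat: forest, legs: 6]: habitat is forest, legs = 6, does not pass → No match.
[age: 11, habitat: swamp, legs: 3]: habitat is swamp, legs = 3, matches → Match.
[age: 8, habitat: tundra, legs: 5]: habitat is tundra, legs = 5, matches → Match.

Match, Match, No match, Match, Match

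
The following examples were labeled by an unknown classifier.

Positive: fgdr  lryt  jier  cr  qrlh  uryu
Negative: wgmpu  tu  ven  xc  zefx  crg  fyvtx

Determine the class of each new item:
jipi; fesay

Negative, Negative

The distinguishing property — even length AND contains 'r' — holds for all the 'Positive' cases and none of the 'Negative' cases.
jipi — length 4, no 'r', hence Negative. fesay — length 5, no 'r', hence Negative.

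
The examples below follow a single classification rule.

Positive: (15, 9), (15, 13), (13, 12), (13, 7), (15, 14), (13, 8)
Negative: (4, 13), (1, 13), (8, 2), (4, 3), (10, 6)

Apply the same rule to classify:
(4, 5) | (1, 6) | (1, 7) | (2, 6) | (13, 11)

The classifier is using: sum ≥ 20.
(4, 5) → 4+5 = 9 → Negative. (1, 6) → 1+6 = 7 → Negative. (1, 7) → 1+7 = 8 → Negative. (2, 6) → 2+6 = 8 → Negative. (13, 11) → 13+11 = 24 → Positive.

Negative, Negative, Negative, Negative, Positive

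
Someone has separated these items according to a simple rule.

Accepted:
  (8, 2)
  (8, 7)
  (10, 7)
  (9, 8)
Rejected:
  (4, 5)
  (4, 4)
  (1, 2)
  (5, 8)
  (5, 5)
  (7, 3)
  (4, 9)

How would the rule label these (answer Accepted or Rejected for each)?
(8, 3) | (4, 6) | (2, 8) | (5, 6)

Accepted, Rejected, Rejected, Rejected

'Accepted' ⟺ first ≥ 8.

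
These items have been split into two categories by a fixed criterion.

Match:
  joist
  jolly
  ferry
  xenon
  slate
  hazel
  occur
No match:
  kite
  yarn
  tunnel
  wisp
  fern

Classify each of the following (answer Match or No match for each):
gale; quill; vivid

No match, Match, Match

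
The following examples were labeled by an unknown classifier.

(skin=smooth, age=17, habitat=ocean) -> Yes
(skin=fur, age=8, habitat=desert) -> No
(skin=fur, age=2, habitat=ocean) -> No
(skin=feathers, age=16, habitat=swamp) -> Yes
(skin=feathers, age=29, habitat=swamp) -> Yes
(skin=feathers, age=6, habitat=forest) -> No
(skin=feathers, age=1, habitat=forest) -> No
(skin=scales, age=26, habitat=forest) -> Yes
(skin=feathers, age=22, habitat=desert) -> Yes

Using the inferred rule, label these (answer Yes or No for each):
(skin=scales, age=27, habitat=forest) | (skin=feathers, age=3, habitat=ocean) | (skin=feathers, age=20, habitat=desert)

Rule: age ≥ 16. This holds for each 'Yes' example and fails for each 'No' one.
(skin=scales, age=27, habitat=forest): age = 27 — has this property, so Yes. (skin=feathers, age=3, habitat=ocean): age = 3 — does not satisfy this, so No. (skin=feathers, age=20, habitat=desert): age = 20 — has this property, so Yes.

Yes, No, Yes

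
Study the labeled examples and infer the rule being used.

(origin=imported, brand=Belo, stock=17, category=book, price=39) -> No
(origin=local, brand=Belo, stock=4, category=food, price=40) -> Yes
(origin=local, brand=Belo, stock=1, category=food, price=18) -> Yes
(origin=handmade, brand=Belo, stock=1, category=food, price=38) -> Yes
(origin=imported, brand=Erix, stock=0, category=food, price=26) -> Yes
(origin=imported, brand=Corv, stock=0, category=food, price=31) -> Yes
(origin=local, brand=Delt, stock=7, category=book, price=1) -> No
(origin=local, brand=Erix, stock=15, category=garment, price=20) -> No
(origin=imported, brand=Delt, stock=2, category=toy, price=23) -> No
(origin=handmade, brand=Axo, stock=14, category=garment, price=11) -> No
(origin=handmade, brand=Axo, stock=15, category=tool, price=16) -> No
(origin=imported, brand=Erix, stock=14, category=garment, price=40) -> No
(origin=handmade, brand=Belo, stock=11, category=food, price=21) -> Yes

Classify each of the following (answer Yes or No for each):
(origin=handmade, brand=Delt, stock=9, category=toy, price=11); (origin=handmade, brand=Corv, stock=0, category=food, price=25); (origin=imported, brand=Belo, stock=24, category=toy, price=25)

No, Yes, No

Rule: category is food. This holds for each 'Yes' example and fails for each 'No' one.
(origin=handmade, brand=Delt, stock=9, category=toy, price=11): category is toy, does not satisfy this → No. (origin=handmade, brand=Corv, stock=0, category=food, price=25): category is food, qualifies → Yes. (origin=imported, brand=Belo, stock=24, category=toy, price=25): category is toy, does not satisfy this → No.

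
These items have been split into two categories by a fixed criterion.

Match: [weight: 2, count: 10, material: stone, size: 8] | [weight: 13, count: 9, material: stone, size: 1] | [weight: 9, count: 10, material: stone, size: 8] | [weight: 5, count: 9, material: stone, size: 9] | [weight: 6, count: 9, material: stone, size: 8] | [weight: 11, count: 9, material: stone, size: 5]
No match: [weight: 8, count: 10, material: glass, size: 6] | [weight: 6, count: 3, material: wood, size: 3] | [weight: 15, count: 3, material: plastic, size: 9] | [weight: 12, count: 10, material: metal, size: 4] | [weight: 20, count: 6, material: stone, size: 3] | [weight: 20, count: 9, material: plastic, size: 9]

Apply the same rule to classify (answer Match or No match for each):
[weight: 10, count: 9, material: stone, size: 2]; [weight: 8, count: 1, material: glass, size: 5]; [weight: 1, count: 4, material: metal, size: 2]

A rule that fits every label: material is stone AND count ≥ 9 — true of each 'Match' example, false of each 'No match' one.
Match: [weight: 10, count: 9, material: stone, size: 2], since material is stone, count = 9. No match: [weight: 8, count: 1, material: glass, size: 5], since material is glass, count = 1. No match: [weight: 1, count: 4, material: metal, size: 2], since material is metal, count = 4.

Match, No match, No match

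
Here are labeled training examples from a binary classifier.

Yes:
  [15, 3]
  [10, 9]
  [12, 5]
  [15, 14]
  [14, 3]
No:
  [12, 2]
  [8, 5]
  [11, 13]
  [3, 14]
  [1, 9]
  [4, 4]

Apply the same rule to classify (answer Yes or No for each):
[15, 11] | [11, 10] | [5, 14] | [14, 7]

The classifier is using: first > second AND sum ≥ 17.

Yes, Yes, No, Yes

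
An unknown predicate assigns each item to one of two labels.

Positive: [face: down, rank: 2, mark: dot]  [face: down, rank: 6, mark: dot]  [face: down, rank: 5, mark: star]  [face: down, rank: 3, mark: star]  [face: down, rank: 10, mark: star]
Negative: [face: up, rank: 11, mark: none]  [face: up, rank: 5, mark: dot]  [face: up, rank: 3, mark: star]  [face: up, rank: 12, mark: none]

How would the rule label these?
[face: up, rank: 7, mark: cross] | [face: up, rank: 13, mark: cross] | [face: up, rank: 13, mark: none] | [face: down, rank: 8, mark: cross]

Rule: face is down. This holds for each 'Positive' example and fails for each 'Negative' one.
[face: up, rank: 7, mark: cross]: face is up, fails this test → Negative. [face: up, rank: 13, mark: cross]: face is up, fails this test → Negative. [face: up, rank: 13, mark: none]: face is up, fails this test → Negative. [face: down, rank: 8, mark: cross]: face is down, satisfies this → Positive.

Negative, Negative, Negative, Positive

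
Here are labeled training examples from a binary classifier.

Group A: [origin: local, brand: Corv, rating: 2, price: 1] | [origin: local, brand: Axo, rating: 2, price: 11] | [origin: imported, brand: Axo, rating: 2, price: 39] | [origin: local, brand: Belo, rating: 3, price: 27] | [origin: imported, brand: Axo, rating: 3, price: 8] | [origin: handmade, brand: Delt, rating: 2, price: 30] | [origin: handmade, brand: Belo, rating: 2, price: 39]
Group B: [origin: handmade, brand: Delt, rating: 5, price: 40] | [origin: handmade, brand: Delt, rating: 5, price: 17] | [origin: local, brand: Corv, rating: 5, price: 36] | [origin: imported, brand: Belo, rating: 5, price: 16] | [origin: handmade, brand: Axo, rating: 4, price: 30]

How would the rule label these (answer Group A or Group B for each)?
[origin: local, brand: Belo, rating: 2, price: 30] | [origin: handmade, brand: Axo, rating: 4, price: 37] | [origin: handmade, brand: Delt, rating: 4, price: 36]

Group A, Group B, Group B

A rule that fits every label: rating ≤ 3 — true of each 'Group A' example, false of each 'Group B' one.
[origin: local, brand: Belo, rating: 2, price: 30] — rating = 2, hence Group A.
[origin: handmade, brand: Axo, rating: 4, price: 37] — rating = 4, hence Group B.
[origin: handmade, brand: Delt, rating: 4, price: 36] — rating = 4, hence Group B.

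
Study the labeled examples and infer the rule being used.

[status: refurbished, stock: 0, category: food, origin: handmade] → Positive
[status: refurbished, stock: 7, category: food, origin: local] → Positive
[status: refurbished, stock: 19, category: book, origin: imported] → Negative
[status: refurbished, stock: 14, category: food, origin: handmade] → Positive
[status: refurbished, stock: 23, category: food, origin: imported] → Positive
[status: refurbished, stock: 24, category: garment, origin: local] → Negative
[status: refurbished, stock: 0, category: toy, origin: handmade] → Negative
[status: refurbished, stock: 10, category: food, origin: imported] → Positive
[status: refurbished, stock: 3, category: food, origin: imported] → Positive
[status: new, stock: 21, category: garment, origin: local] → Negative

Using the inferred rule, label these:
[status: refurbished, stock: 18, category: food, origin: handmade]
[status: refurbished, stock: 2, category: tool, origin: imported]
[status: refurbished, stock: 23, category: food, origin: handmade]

The common property of the 'Positive' items is: category is food. No 'Negative' item has it.
[status: refurbished, stock: 18, category: food, origin: handmade] — category is food, hence Positive. [status: refurbished, stock: 2, category: tool, origin: imported] — category is tool, hence Negative. [status: refurbished, stock: 23, category: food, origin: handmade] — category is food, hence Positive.

Positive, Negative, Positive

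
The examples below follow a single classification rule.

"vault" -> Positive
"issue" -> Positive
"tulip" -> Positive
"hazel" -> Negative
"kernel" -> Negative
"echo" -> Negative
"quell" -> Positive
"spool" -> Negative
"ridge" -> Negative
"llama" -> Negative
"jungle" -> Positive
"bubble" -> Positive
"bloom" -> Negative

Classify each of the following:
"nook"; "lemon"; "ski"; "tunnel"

Negative, Negative, Negative, Positive

Checking candidate rules against both groups, what survives is: contains 'u'.
"nook": Negative (no 'u').
"lemon": Negative (no 'u').
"ski": Negative (no 'u').
"tunnel": Positive (has 'u').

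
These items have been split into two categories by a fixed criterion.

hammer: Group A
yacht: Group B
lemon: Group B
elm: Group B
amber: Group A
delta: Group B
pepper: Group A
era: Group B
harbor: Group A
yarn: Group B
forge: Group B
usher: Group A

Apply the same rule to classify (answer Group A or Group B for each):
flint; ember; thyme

Group B, Group A, Group B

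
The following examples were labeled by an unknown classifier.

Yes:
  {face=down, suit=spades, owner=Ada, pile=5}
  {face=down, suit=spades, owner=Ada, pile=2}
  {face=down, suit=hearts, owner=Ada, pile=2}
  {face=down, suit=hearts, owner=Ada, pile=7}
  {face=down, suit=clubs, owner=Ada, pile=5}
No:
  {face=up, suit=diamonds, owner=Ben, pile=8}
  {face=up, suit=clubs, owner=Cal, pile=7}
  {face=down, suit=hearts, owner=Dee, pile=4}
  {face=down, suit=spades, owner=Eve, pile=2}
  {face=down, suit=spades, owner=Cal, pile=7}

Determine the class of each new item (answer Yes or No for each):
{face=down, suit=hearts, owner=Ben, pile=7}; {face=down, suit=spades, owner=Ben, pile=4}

Comparing the two groups points to one rule — owner is Ada.

No, No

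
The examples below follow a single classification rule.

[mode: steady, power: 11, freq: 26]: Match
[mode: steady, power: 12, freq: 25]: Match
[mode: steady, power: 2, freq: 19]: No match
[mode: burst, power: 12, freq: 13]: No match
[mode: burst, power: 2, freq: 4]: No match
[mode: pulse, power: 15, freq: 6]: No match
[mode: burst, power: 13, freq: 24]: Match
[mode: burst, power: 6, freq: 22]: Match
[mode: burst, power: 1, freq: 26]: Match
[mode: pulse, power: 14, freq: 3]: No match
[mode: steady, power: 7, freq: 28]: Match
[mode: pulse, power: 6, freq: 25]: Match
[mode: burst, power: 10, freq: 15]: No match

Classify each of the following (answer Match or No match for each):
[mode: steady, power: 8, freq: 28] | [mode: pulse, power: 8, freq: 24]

'Match' ⟺ freq ≥ 22.
[mode: steady, power: 8, freq: 28]: freq = 28 — qualifies, so Match.
[mode: pulse, power: 8, freq: 24]: freq = 24 — qualifies, so Match.

Match, Match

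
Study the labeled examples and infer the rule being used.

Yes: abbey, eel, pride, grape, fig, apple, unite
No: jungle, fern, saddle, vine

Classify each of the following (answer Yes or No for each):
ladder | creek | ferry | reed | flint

The common property of the 'Yes' items is: odd length. No 'No' item has it.

No, Yes, Yes, No, Yes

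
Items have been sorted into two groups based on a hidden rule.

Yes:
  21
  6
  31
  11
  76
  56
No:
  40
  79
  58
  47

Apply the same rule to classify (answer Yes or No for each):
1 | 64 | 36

Yes, No, Yes

'Yes' ⟺ ≡ 1 (mod 5).
1: Yes (1 mod 5 = 1).
64: No (64 mod 5 = 4).
36: Yes (36 mod 5 = 1).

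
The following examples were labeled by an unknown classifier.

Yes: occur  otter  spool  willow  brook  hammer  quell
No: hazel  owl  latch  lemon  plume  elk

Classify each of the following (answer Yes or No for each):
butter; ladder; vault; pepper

Yes, Yes, No, Yes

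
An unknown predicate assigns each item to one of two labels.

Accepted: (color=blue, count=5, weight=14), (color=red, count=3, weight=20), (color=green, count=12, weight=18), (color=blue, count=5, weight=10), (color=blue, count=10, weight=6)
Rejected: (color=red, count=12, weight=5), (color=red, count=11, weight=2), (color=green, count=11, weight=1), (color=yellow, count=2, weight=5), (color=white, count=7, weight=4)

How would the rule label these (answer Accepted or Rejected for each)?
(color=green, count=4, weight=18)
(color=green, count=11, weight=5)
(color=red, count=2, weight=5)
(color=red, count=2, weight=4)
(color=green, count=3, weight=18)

The common property of the 'Accepted' items is: weight ≥ 6. No 'Rejected' item has it.
(color=green, count=4, weight=18): weight = 18 — checks out, so Accepted.
(color=green, count=11, weight=5): weight = 5 — doesn't qualify, so Rejected.
(color=red, count=2, weight=5): weight = 5 — doesn't qualify, so Rejected.
(color=red, count=2, weight=4): weight = 4 — doesn't qualify, so Rejected.
(color=green, count=3, weight=18): weight = 18 — checks out, so Accepted.

Accepted, Rejected, Rejected, Rejected, Accepted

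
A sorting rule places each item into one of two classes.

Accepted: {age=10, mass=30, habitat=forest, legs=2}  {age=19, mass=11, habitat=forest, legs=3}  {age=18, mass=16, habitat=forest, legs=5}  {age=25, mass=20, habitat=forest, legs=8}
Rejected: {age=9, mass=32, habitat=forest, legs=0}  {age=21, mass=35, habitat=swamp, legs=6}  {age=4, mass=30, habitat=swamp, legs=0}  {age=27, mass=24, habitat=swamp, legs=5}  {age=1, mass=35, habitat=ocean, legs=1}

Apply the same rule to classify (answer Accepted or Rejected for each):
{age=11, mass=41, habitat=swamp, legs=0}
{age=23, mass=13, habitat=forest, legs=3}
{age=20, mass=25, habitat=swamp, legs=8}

Rejected, Accepted, Rejected

Rule: habitat is forest AND age ≥ 10. This holds for each 'Accepted' example and fails for each 'Rejected' one.
{age=11, mass=41, habitat=swamp, legs=0}: habitat is swamp, age = 11, doesn't match → Rejected.
{age=23, mass=13, habitat=forest, legs=3}: habitat is forest, age = 23, matches → Accepted.
{age=20, mass=25, habitat=swamp, legs=8}: habitat is swamp, age = 20, doesn't match → Rejected.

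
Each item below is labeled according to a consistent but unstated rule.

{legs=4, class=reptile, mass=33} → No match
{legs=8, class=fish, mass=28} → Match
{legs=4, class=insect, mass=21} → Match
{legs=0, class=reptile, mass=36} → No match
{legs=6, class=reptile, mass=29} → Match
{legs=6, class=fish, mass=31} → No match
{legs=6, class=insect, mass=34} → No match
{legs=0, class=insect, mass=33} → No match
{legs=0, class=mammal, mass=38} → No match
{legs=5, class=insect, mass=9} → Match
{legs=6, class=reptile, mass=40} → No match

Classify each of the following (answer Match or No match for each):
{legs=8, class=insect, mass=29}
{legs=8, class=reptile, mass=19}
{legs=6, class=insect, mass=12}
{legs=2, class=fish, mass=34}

Match, Match, Match, No match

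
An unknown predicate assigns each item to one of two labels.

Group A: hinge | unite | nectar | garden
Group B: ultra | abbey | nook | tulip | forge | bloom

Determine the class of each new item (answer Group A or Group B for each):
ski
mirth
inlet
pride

'Group A' ⟺ contains 'e' AND contains 'n'.

Group B, Group B, Group A, Group B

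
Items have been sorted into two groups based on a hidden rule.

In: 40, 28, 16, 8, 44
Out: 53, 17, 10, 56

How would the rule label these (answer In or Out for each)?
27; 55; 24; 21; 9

The common property of the 'In' items is: multiple of 4 AND at most 44. No 'Out' item has it.

Out, Out, In, Out, Out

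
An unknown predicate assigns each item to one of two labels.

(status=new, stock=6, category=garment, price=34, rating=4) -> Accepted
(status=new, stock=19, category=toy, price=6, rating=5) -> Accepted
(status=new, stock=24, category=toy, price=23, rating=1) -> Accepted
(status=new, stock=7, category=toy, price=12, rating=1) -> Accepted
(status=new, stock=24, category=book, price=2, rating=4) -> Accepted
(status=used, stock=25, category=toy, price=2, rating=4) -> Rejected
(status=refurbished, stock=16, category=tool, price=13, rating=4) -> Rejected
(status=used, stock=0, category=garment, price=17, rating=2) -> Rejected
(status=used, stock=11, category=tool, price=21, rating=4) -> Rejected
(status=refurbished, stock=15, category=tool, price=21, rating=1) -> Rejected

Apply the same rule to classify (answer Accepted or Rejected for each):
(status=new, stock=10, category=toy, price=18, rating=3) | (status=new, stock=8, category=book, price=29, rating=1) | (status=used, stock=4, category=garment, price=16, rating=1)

Comparing the two groups points to one rule — status is new.
Accepted: (status=new, stock=10, category=toy, price=18, rating=3), since status is new.
Accepted: (status=new, stock=8, category=book, price=29, rating=1), since status is new.
Rejected: (status=used, stock=4, category=garment, price=16, rating=1), since status is used.

Accepted, Accepted, Rejected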